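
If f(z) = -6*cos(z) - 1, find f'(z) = 6*sin(z)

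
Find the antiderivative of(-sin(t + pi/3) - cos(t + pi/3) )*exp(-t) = exp(-t)*cos(t + pi/3) + C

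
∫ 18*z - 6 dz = 9*z^2 - 6*z + C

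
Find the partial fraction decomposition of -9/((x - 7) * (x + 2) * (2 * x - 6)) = -1/(10*(x + 2)) + 9/(40*(x - 3)) - 1/(8*(x - 7))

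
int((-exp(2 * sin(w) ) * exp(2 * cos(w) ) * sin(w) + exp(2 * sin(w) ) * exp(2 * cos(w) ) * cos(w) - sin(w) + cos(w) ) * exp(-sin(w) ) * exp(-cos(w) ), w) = 2*sinh(sqrt(2)*sin(w + pi/4)) + C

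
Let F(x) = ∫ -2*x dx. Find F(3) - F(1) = -8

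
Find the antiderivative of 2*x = x^2 + C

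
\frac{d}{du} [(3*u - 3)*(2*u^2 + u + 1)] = 18*u^2 - 6*u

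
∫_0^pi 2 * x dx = pi^2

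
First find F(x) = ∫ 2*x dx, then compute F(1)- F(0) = 1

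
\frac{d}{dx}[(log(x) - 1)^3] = (3*log(x)^2 - 6*log(x) + 3)/x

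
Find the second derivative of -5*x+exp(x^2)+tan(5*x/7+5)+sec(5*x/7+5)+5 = 4*x^2*exp(x^2) + 2*exp(x^2) + 50*tan(5*x/7 + 5)^3/49 + 50*tan(5*x/7 + 5)^2*sec(5*x/7 + 5)/49 + 50*tan(5*x/7 + 5)/49 + 25*sec(5*x/7 + 5)/49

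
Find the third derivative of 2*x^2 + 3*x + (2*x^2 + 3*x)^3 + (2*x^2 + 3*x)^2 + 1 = 960*x^3 + 2160*x^2 + 1392*x + 234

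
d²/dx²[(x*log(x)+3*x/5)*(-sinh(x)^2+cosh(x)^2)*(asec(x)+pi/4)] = (20*x^4*asec(x) + 5*pi*x^4 + 40*x^3*sqrt(1 - 1/x^2) - 40*x^2*asec(x) - 10*pi*x^2 - 20*x*sqrt(1 - 1/x^2)*log(x) - 52*x*sqrt(1 - 1/x^2) + 20*asec(x) + 5*pi)/(20*x^5 - 40*x^3 + 20*x)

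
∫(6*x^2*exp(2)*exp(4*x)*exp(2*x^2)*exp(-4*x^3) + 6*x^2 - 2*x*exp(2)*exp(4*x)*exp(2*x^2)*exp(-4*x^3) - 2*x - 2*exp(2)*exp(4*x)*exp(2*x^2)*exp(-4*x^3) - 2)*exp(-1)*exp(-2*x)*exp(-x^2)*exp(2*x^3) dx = -2*sinh(-2*x^3 + x^2 + 2*x + 1) + C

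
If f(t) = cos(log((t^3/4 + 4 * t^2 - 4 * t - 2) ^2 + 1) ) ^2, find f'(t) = 2*(-3*t^5 - 80*t^4 - 448*t^3 + 792*t^2 - 128)*sin(2*log(t^6/16 + 2*t^5 + 14*t^4 - 33*t^3 + 16*t + 5))/(t^6 + 32*t^5 + 224*t^4 - 528*t^3 + 256*t + 80)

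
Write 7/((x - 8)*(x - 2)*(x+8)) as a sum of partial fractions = 7/(160*(x + 8)) - 7/(60*(x - 2)) + 7/(96*(x - 8))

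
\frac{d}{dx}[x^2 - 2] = 2*x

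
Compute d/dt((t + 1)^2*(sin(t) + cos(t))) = -t^2*sin(t) + t^2*cos(t) + 4*t*cos(t) + sin(t) + 3*cos(t)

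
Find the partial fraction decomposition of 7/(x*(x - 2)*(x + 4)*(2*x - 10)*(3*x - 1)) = 81/(260*(3*x - 1)) + 7/(5616*(x + 4)) - 7/(360*(x - 2)) + 1/(540*(x - 5)) - 7/(80*x)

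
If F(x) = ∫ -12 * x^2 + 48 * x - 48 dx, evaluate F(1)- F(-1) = -104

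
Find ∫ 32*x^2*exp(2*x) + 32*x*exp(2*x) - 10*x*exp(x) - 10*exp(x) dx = 2*x*(8*x*exp(x) - 5)*exp(x) + C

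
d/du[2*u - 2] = 2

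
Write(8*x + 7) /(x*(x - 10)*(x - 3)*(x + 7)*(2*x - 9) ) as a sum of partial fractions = -688/(6831*(2*x - 9)) - 7/(3910*(x + 7)) + 31/(630*(x - 3)) + 87/(13090*(x - 10)) - 1/(270*x)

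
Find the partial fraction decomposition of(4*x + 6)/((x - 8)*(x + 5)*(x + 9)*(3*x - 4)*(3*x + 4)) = 9/(28336*(3*x + 4)) - 153/(47120*(3*x - 4)) - 15/(24242*(x + 9)) + 7/(5434*(x + 5)) + 19/(61880*(x - 8))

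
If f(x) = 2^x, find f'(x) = 2^x*log(2)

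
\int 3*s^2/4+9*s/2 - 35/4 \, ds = s^3/4 + 9*s^2/4 - 35*s/4 + C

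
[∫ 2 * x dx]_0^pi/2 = pi^2/4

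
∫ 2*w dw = w^2 + C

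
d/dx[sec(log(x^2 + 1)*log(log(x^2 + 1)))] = 2*x*(log(log(x^2 + 1)) + 1)*sin(log(x^2 + 1)*log(log(x^2 + 1)))/((x^2 + 1)*cos(log(x^2 + 1)*log(log(x^2 + 1)))^2)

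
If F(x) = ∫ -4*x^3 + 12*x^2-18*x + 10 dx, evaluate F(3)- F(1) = -28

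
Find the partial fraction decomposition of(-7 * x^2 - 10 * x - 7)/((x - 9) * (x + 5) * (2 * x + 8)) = -33/(7*(x + 5)) + 79/(26*(x + 4)) - 166/(91*(x - 9))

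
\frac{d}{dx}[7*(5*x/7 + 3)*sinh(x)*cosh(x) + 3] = 5*x*cosh(2*x) + 5*sinh(2*x)/2 + 21*cosh(2*x)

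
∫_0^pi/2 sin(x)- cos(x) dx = 0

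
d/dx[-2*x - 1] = -2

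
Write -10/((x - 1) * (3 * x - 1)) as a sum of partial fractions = 15/(3*x - 1) - 5/(x - 1)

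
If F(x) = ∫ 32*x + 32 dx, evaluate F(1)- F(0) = 48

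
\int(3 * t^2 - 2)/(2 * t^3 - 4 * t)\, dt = log(t*(t^2 - 2))/2 + C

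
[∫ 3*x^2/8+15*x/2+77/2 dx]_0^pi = -125 + pi + (pi/2 + 5)^3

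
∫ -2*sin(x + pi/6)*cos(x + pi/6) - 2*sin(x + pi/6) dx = (cos(x + pi/6) + 1)^2 + C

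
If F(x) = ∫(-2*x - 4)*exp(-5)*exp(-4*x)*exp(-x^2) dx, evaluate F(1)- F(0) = -exp(-5) + exp(-10)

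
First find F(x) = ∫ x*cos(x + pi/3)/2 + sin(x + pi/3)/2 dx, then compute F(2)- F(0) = sin(pi/3 + 2)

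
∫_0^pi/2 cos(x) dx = 1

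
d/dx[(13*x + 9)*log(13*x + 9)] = 13*log(13*x + 9) + 13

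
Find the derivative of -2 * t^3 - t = -6*t^2 - 1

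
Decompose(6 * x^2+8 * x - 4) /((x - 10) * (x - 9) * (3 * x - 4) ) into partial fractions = 6/(23*(3*x - 4)) - 554/(23*(x - 9)) + 26/(x - 10)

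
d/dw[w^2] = 2*w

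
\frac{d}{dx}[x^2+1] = 2*x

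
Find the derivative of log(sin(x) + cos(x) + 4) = (-sin(x) + cos(x))/(sin(x) + cos(x) + 4)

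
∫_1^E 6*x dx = -3 + 3*exp(2)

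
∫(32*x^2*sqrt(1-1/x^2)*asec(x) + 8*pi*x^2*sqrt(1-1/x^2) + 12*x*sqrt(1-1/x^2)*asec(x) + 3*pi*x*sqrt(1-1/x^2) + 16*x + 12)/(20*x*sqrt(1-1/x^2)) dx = x*(4*x + 3)*(4*asec(x) + pi)/20 + C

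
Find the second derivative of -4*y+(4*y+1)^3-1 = 384*y + 96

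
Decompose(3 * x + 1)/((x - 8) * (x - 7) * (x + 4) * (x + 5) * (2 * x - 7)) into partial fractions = 184/(16065*(2*x - 7)) - 7/(1326*(x + 5)) + 1/(180*(x + 4)) - 1/(42*(x - 7)) + 25/(1404*(x - 8))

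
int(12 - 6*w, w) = -3*w^2 + 12*w + C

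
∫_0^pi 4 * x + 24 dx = 6*pi*(pi/3 + 4)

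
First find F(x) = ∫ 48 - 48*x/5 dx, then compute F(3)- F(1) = 288/5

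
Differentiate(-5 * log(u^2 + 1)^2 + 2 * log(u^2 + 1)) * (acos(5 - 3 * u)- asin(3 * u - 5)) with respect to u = (-20*u*log(u^2 + 1)*acos(5 - 3*u) + 20*u*log(u^2 + 1)*asin(3*u - 5) + 4*u*acos(5 - 3*u) - 4*u*asin(3*u - 5))/(u^2 + 1)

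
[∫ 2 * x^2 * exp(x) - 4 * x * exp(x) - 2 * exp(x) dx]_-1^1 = -16*exp(-1)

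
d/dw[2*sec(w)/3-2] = 2*tan(w)*sec(w)/3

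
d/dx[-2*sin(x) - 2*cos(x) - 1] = 2*sin(x) - 2*cos(x)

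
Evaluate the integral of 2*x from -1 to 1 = 0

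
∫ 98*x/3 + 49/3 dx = 49*x^2/3 + 49*x/3 + C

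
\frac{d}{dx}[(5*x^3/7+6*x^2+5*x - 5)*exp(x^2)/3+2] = 10*x^4*exp(x^2)/21 + 4*x^3*exp(x^2) + 85*x^2*exp(x^2)/21 + 2*x*exp(x^2)/3 + 5*exp(x^2)/3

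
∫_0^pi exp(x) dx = -1 + exp(pi)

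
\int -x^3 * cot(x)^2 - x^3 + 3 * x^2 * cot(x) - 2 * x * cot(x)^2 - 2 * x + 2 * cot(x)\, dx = x*(x^2 + 2)*cot(x) + C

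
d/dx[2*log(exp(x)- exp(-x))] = (2*exp(2*x) + 2)/(exp(2*x) - 1)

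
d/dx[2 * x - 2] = 2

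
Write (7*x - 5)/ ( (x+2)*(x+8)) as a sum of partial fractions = 61/(6*(x + 8)) - 19/(6*(x + 2))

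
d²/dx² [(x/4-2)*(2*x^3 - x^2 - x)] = 6*x^2 - 51*x/2 + 7/2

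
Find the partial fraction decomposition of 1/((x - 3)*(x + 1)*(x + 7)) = 1/(60*(x + 7)) - 1/(24*(x + 1)) + 1/(40*(x - 3))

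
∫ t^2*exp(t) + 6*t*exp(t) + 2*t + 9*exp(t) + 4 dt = ((t + 2)^2 + 1)*(exp(t) + 1) + C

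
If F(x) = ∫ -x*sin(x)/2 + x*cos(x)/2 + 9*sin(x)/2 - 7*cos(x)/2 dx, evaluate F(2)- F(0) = -3*sin(2) - 3*cos(2) + 4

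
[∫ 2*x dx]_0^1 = 1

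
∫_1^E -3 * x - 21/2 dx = (-3*E - 3)*(E/2 + 3) + 21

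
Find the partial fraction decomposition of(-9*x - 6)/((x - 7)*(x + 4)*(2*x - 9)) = 186/(85*(2*x - 9)) + 30/(187*(x + 4)) - 69/(55*(x - 7))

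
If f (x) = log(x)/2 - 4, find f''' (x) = x^(-3)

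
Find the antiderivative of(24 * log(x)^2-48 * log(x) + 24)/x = 8*(log(x) - 1)^3 + C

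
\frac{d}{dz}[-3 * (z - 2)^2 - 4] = 12 - 6*z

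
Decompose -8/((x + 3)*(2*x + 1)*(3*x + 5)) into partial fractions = 18/(7*(3*x + 5)) - 32/(35*(2*x + 1)) - 2/(5*(x + 3))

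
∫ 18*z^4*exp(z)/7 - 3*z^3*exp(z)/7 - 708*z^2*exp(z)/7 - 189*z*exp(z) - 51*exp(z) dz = -3*z*(6*z + 17)*(-z^2 + 7*z + 7)*exp(z)/7 + C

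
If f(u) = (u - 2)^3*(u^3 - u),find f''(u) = 30*u^4 - 120*u^3 + 132*u^2 - 12*u - 24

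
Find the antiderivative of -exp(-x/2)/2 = exp(-x/2) + C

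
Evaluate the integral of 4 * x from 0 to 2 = 8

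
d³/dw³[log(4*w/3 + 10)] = 16/(8*w^3 + 180*w^2 + 1350*w + 3375)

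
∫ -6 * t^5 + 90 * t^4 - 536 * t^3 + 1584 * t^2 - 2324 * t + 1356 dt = -t^6 + 18*t^5 - 134*t^4 + 528*t^3 - 1162*t^2 + 1356*t + C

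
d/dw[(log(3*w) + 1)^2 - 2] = (2*log(w) + 2 + 2*log(3))/w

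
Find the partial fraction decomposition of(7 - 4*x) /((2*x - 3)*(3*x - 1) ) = -17/(7*(3*x - 1)) + 2/(7*(2*x - 3))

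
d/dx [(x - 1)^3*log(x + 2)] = (3*x^3*log(x + 2) + x^3 - 3*x^2 - 9*x*log(x + 2) + 3*x + 6*log(x + 2) - 1)/(x + 2)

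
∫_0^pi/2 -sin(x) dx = -1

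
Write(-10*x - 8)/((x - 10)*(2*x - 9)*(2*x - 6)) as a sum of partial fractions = 106/(33*(2*x - 9)) - 19/(21*(x - 3)) - 54/(77*(x - 10))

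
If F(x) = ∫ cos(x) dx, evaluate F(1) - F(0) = sin(1)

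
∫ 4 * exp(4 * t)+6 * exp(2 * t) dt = (exp(2*t) + 3)*exp(2*t) + C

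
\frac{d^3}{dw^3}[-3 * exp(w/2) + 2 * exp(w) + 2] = -3*exp(w/2)/8 + 2*exp(w)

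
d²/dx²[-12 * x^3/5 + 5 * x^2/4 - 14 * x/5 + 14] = 5/2 - 72*x/5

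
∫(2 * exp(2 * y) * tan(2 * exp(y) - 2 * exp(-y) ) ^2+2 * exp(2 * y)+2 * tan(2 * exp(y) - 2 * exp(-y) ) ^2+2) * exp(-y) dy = tan(4*sinh(y)) + C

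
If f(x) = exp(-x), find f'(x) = -exp(-x)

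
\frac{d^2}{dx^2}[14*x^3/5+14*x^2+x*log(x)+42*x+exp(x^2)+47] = (20*x^3*exp(x^2) + 84*x^2 + 10*x*exp(x^2) + 140*x + 5)/(5*x)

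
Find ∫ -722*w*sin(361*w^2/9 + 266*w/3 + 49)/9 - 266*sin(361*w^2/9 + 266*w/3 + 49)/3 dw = cos((19*w + 21)^2/9) + C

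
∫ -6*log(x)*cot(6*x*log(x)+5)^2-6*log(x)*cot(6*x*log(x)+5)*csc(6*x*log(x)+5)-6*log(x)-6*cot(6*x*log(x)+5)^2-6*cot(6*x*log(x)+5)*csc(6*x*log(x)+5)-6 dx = cot(6*x*log(x) + 5) + csc(6*x*log(x) + 5) + C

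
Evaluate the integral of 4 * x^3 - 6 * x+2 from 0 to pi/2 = (-1 + pi/2)*(-pi + pi^2/4 + pi^3/8)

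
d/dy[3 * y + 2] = 3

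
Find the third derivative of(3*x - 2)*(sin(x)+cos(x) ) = 3*x*sin(x) - 3*x*cos(x) - 11*sin(x) - 7*cos(x)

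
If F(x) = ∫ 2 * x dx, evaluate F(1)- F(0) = 1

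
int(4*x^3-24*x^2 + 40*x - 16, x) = x^4 - 8*x^3 + 20*x^2 - 16*x + C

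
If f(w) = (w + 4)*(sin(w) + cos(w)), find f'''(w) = w*sin(w) - w*cos(w) + sin(w) - 7*cos(w)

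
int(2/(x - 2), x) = 2*log(x - 2) + C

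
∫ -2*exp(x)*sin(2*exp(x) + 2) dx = cos(2*exp(x) + 2) + C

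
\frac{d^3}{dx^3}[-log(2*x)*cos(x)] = (-x^3*log(x)*sin(x) - x^3*log(2)*sin(x) + 3*x^2*cos(x) - 3*x*sin(x) - 2*cos(x))/x^3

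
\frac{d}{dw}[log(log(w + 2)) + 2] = 1/(w*log(w + 2) + 2*log(w + 2))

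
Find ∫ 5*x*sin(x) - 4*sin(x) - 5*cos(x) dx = (4 - 5*x)*cos(x) + C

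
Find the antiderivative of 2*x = x^2 + C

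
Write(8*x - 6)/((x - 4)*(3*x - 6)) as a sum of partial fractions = -5/(3*(x - 2)) + 13/(3*(x - 4))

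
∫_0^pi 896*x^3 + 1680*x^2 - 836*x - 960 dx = -686 + 20*pi + 16*pi^2 + 14*(-4*pi^2 - 5*pi + 7)^2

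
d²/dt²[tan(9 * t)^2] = 486*tan(9*t)^4 + 648*tan(9*t)^2 + 162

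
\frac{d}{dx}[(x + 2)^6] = 6*x^5 + 60*x^4 + 240*x^3 + 480*x^2 + 480*x + 192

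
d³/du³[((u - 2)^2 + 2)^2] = 24*u - 48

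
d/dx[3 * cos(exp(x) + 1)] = -3*exp(x)*sin(exp(x) + 1)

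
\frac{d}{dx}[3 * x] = 3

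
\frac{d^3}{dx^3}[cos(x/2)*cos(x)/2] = sin(x/2)/32 + 27*sin(3*x/2)/32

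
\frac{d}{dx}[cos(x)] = -sin(x)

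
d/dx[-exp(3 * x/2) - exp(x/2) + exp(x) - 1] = -3*exp(3*x/2)/2 - exp(x/2)/2 + exp(x)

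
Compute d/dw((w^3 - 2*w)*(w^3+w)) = 6*w^5 - 4*w^3 - 4*w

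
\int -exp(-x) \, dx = exp(-x) + C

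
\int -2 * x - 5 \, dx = -x^2 - 5*x + C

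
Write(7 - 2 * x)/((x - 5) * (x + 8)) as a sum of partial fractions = -23/(13*(x + 8)) - 3/(13*(x - 5))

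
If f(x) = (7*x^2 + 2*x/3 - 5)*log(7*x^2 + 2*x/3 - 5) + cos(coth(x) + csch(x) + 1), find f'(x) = 14*x*log(7*x^2 + 2*x/3 - 5) + 14*x + 2*log(7*x^2 + 2*x/3 - 5)/3 + sin(coth(x) + csch(x) + 1)*cosh(x)/sinh(x)^2 + sin(coth(x) + csch(x) + 1)/sinh(x)^2 + 2/3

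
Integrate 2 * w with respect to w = w^2 + C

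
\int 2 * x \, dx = x^2 + C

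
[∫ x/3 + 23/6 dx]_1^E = -24 + (E/3 + 5)*(E/2 + 4)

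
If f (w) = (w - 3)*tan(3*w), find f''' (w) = 162*w*tan(3*w)^4 + 216*w*tan(3*w)^2 + 54*w - 486*tan(3*w)^4 + 54*tan(3*w)^3 - 648*tan(3*w)^2 + 54*tan(3*w) - 162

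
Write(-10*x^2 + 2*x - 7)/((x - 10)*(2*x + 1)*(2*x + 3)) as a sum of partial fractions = -65/(46*(2*x + 3)) + 1/(2*(2*x + 1)) - 47/(23*(x - 10))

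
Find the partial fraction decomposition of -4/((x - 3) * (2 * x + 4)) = 2/(5*(x + 2)) - 2/(5*(x - 3))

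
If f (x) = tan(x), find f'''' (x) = 24*tan(x)^5 + 40*tan(x)^3 + 16*tan(x)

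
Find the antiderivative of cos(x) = sin(x) + C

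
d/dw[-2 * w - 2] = -2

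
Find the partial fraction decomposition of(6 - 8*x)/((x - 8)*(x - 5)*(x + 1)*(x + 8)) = -5/(104*(x + 8)) + 1/(27*(x + 1)) + 17/(117*(x - 5)) - 29/(216*(x - 8))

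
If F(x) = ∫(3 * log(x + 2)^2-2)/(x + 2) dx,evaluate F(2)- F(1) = -2*log(4) - log(3)^3 + 2*log(3) + log(4)^3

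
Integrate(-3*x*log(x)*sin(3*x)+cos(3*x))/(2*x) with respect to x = log(x)*cos(3*x)/2 + C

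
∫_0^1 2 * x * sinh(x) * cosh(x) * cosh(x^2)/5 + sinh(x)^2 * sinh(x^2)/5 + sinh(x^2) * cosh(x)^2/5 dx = sinh(1)^2*cosh(1)/5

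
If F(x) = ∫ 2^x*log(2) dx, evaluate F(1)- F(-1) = 3/2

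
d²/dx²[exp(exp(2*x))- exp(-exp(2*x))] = (-4*exp(4*x) + 4*exp(2*x) + 4*exp(2*x + 2*exp(2*x)) + 4*exp(4*x + 2*exp(2*x)))*exp(-exp(2*x))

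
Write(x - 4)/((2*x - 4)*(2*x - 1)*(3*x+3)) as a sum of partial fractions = 7/(27*(2*x - 1)) - 5/(54*(x + 1)) - 1/(27*(x - 2))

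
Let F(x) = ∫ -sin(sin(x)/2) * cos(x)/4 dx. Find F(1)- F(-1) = 0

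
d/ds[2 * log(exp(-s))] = -2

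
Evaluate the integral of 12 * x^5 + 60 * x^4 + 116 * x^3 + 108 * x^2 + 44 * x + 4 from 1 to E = -(1 + E)^4 - 104 - 2*(1 + E)^2 + 2*(1 + E)^6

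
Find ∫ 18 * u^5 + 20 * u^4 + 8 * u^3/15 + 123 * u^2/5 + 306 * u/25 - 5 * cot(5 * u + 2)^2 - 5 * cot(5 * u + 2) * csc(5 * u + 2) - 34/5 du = 9*u^3 + u^2*(15*u^2 + 10*u - 3)^2/75 + 6*u^2 - 9*u/5 + cot(5*u + 2) + csc(5*u + 2) + C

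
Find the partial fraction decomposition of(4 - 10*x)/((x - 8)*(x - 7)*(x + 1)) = 7/(36*(x + 1)) + 33/(4*(x - 7)) - 76/(9*(x - 8))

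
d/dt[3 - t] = -1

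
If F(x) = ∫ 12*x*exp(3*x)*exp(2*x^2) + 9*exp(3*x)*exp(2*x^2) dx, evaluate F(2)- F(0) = -3 + 3*exp(14)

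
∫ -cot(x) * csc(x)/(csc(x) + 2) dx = log(csc(x) + 2) + C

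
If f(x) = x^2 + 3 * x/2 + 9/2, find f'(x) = 2*x + 3/2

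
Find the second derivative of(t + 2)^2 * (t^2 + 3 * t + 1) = 12*t^2 + 42*t + 34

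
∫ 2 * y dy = y^2 + C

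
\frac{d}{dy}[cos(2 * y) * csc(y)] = -(2 + sin(y)^(-2))*cos(y)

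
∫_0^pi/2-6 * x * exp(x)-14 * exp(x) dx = 2*(-3*pi/2 - 4)*exp(pi/2) + 8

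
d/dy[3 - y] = -1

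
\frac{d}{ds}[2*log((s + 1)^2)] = 4/(s + 1)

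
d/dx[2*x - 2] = 2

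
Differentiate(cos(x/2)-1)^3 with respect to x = 3*sin(x/2)^3/2 - 3*sin(x/2) + 3*sin(x)/2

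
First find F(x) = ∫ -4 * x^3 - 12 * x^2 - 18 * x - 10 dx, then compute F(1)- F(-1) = -28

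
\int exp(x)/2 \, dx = exp(x)/2 + C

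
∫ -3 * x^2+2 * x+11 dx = -x^3 + x^2 + 11*x + C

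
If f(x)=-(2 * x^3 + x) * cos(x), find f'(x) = 2*x^3*sin(x) - 6*x^2*cos(x) + x*sin(x) - cos(x)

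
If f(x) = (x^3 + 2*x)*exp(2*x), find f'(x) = 2*x^3*exp(2*x) + 3*x^2*exp(2*x) + 4*x*exp(2*x) + 2*exp(2*x)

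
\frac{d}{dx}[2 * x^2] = 4*x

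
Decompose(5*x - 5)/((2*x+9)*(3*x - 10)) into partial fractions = 35/(47*(3*x - 10)) + 55/(47*(2*x + 9))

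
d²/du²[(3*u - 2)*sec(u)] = (-3*u + 6*u/cos(u)^2 + 6*sin(u)/cos(u) + 2 - 4/cos(u)^2)/cos(u)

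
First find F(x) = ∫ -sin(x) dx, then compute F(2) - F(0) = -1 + cos(2)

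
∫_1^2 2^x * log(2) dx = 2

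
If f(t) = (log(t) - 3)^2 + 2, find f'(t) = (2*log(t) - 6)/t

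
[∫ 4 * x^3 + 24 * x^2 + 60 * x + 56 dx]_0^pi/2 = -49 + (3 + (pi/2 + 2)^2)^2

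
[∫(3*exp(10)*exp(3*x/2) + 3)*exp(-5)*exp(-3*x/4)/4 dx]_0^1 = -exp(5) - exp(-23/4) + exp(-5) + exp(23/4)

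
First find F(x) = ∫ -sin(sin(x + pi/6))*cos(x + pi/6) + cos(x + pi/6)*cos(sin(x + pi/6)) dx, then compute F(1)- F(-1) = 2*sqrt(2)*sin(sqrt(3)*sin(1)/2)*sin(-cos(1)/2 + pi/4)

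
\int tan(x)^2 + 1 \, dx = tan(x) + C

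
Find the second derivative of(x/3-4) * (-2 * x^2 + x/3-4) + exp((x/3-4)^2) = 4*x^2*exp(x^2/9 - 8*x/3 + 16)/81 - 32*x*exp(x^2/9 - 8*x/3 + 16)/27 - 4*x + 22*exp(x^2/9 - 8*x/3 + 16)/3 + 146/9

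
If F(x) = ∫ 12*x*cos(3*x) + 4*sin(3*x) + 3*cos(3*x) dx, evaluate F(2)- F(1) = 9*sin(6) - 5*sin(3)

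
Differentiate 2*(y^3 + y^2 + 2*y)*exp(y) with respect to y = 2*y^3*exp(y) + 8*y^2*exp(y) + 8*y*exp(y) + 4*exp(y)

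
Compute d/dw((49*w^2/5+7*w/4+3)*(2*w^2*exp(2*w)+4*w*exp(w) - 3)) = 196*w^4*exp(2*w)/5 + 427*w^3*exp(2*w)/5 + 196*w^3*exp(w)/5 + 45*w^2*exp(2*w)/2 + 623*w^2*exp(w)/5 + 12*w*exp(2*w) + 26*w*exp(w) - 294*w/5 + 12*exp(w) - 21/4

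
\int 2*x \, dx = x^2 + C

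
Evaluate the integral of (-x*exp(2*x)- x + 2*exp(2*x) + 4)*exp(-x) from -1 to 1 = -6*exp(-1) + 6*E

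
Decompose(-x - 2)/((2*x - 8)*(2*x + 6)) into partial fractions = -1/(28*(x + 3)) - 3/(14*(x - 4))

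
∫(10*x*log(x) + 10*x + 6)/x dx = 2*(5*x + 3)*log(x) + C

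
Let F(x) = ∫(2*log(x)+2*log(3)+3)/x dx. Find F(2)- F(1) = -3*log(3) - log(3)^2 + log(6)^2 + 3*log(6)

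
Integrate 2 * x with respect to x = x^2 + C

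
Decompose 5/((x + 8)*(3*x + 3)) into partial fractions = -5/(21*(x + 8)) + 5/(21*(x + 1))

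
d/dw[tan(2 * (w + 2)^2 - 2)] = 4*w*tan(2*w^2 + 8*w + 6)^2 + 4*w + 8*tan(2*w^2 + 8*w + 6)^2 + 8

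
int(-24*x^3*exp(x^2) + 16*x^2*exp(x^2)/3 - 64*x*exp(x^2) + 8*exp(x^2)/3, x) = (-12*x^2 + 8*x/3 - 20)*exp(x^2) + C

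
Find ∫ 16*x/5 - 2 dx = 8*x^2/5 - 2*x + C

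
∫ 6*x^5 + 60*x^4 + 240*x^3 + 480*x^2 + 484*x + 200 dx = x^6 + 12*x^5 + 60*x^4 + 160*x^3 + 242*x^2 + 200*x + C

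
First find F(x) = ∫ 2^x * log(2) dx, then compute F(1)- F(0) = 1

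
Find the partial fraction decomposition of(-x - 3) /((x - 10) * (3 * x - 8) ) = 17/(22*(3*x - 8)) - 13/(22*(x - 10))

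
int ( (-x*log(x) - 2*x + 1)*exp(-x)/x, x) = (log(x) + 2)*exp(-x) + C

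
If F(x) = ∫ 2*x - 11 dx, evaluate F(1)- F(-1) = -22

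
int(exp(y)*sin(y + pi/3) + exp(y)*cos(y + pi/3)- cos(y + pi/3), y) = (exp(y) - 1)*sin(y + pi/3) + C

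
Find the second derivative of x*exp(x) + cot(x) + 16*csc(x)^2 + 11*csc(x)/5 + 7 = x*exp(x) + 2*exp(x) - 11/(5*sin(x)) - 64/sin(x)^2 + 2*cos(x)/sin(x)^3 + 22/(5*sin(x)^3) + 96/sin(x)^4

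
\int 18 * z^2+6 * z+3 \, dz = 6*z^3 + 3*z^2 + 3*z + C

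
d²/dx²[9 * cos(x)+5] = -9*cos(x)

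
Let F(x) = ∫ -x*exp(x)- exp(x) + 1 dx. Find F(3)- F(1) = -3*exp(3) + 2 + E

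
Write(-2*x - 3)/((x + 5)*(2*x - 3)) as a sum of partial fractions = -12/(13*(2*x - 3)) - 7/(13*(x + 5))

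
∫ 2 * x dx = x^2 + C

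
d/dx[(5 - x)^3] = -3*x^2 + 30*x - 75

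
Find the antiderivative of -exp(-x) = exp(-x) + C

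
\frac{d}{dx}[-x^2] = -2*x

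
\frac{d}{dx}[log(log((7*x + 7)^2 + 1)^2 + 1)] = (196*x*log(49*x^2 + 98*x + 50) + 196*log(49*x^2 + 98*x + 50))/(49*x^2*log(49*x^2 + 98*x + 50)^2 + 49*x^2 + 98*x*log(49*x^2 + 98*x + 50)^2 + 98*x + 50*log(49*x^2 + 98*x + 50)^2 + 50)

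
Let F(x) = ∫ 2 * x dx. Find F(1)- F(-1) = 0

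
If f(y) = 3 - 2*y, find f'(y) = -2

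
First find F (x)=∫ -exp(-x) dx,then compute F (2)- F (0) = -1 + exp(-2)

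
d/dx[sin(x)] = cos(x)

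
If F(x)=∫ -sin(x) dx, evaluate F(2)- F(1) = -cos(1) + cos(2)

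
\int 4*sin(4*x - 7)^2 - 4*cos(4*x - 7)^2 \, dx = -sin(8*x - 14)/2 + C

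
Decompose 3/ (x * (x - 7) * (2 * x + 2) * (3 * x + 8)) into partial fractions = -81/(2320*(3*x + 8)) + 3/(80*(x + 1)) + 3/(3248*(x - 7)) - 3/(112*x)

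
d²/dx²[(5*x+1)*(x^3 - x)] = 60*x^2 + 6*x - 10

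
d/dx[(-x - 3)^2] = 2*x + 6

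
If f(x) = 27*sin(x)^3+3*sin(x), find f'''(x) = -93*cos(x)/4 + 729*cos(3*x)/4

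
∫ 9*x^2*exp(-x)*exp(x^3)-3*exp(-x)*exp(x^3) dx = 3*exp(x*(x^2 - 1)) + C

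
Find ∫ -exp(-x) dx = exp(-x) + C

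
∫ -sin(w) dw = cos(w) + C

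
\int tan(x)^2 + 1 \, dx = tan(x) + C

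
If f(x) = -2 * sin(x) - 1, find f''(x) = 2*sin(x)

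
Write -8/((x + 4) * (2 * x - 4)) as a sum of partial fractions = 2/(3*(x + 4)) - 2/(3*(x - 2))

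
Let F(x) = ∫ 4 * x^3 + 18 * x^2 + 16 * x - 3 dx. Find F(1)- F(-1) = 6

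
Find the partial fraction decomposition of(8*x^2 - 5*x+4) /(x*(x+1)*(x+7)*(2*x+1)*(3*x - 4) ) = 234/(1925*(3*x - 4)) + 136/(143*(2*x + 1)) + 431/(13650*(x + 7)) - 17/(42*(x + 1)) - 1/(7*x)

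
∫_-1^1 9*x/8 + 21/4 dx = 21/2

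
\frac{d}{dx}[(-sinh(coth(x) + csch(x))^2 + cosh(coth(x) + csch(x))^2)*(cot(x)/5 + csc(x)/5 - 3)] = -(cos(x) + 1)/(5*sin(x)^2)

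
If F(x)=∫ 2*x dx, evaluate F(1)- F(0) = 1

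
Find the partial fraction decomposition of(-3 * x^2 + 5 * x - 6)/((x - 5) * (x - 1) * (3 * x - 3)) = 1/(6*(x - 1)) + 1/(3*(x - 1)^2) - 7/(6*(x - 5))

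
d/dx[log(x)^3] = 3*log(x)^2/x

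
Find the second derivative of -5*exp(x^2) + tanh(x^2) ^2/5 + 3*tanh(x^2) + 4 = 24*x^2*(1 - 1/cosh(x^2)^2)^2/5 - 20*x^2*exp(x^2) - 24*x^2*sinh(x^2)/cosh(x^2)^3 - 24*x^2/5 + 32*x^2/(5*cosh(x^2)^2) - 10*exp(x^2) + 4*sinh(x^2)/(5*cosh(x^2)^3) + 6/cosh(x^2)^2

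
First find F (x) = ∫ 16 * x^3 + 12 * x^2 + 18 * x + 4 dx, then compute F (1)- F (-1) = 16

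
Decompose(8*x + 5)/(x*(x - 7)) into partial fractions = 61/(7*(x - 7)) - 5/(7*x)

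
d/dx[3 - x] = -1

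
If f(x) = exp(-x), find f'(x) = -exp(-x)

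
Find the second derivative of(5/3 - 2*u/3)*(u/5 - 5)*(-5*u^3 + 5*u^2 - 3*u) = 40*u^3/3 - 228*u^2 + 1812*u/5 - 316/3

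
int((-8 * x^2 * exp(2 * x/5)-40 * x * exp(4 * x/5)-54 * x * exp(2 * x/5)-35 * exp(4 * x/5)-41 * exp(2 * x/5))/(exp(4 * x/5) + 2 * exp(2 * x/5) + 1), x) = (-20*x^2 - 35*x - 15)*exp(2*x/5)/(exp(2*x/5) + 1) + C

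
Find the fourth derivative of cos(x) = cos(x)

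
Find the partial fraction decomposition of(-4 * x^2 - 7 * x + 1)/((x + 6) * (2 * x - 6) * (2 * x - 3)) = 37/(45*(2*x - 3)) - 101/(270*(x + 6)) - 28/(27*(x - 3))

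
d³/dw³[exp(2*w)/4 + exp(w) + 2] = 2*exp(2*w) + exp(w)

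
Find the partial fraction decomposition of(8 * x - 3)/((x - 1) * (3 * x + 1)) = 17/(4*(3*x + 1)) + 5/(4*(x - 1))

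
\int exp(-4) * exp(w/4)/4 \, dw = exp(w/4 - 4) + C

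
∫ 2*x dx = x^2 + C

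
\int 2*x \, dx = x^2 + C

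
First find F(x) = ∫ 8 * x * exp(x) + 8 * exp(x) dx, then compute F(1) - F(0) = 8*E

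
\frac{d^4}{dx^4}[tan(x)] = 24*tan(x)^5 + 40*tan(x)^3 + 16*tan(x)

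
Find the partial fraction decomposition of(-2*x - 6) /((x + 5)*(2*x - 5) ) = -22/(15*(2*x - 5)) - 4/(15*(x + 5))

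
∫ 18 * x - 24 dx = 9*x^2 - 24*x + C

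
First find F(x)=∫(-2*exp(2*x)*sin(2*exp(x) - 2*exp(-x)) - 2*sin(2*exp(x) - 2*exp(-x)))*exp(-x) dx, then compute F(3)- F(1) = cos(-2*exp(3) + 2*exp(-3)) - cos(-2*exp(-1) + 2*E)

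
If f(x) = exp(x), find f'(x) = exp(x)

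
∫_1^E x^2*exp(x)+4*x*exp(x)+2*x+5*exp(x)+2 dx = -6*E - 6 + (1 + exp(E))*(2 + (1 + E)^2)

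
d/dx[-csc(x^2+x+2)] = (2*x + 1)*cos(x^2 + x + 2)/sin(x^2 + x + 2)^2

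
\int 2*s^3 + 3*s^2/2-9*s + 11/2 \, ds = s^4/2 + s^3/2 - 9*s^2/2 + 11*s/2 + C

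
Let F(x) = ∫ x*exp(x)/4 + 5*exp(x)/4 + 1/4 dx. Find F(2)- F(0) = -1/2 + 3*exp(2)/2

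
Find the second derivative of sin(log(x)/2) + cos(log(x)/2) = (sin(log(x)/2) - 3*cos(log(x)/2))/(4*x^2)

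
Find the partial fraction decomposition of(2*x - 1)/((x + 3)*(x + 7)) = 15/(4*(x + 7)) - 7/(4*(x + 3))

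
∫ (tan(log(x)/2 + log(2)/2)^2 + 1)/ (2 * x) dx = tan(log(2*x)/2) + C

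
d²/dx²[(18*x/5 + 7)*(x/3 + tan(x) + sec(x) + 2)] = 36*x*sin(x)/(5*cos(x)^3) - 18*x/(5*cos(x)) + 36*x/(5*cos(x)^3) + 36*sin(x)/(5*cos(x)^2) + 14*sin(x)/cos(x)^3 + 12/5 - 7/cos(x) + 36/(5*cos(x)^2) + 14/cos(x)^3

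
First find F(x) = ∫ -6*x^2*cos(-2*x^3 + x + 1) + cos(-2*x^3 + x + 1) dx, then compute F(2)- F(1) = -sin(13)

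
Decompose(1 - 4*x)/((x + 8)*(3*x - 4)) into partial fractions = -13/(28*(3*x - 4)) - 33/(28*(x + 8))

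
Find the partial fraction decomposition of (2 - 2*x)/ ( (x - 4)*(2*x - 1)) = -2/(7*(2*x - 1)) - 6/(7*(x - 4))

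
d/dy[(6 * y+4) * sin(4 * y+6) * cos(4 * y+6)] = -24*y*sin(4*y + 6)^2 + 24*y*cos(4*y + 6)^2 - 16*sin(4*y + 6)^2 + 3*sin(8*y + 12) + 16*cos(4*y + 6)^2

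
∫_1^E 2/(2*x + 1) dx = -log(6) + log(2 + 4*E)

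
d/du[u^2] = 2*u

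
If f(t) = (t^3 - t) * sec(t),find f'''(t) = (-t^3*sin(t)/cos(t) + 6*t^3*sin(t)/cos(t)^3 - 9*t^2 + 18*t^2/cos(t)^2 + 19*t*sin(t)/cos(t) - 6*t*sin(t)/cos(t)^3 + 9 - 6/cos(t)^2)/cos(t)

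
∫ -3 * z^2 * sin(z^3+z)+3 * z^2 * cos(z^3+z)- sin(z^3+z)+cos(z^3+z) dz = sqrt(2)*sin(z^3 + z + pi/4) + C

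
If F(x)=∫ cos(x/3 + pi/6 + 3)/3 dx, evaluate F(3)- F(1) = sin(pi/6 + 4) - sin((pi + 20)/6)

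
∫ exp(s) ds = exp(s) + C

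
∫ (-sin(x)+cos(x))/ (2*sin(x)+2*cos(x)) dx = log(sin(x + pi/4))/2 + C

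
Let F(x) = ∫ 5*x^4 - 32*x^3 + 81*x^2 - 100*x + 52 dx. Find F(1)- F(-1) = 160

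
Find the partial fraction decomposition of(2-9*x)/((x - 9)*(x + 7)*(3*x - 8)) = 198/(551*(3*x - 8)) + 65/(464*(x + 7)) - 79/(304*(x - 9))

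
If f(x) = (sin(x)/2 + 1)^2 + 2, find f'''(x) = -sin(2*x) - cos(x)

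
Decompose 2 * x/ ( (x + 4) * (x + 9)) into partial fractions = 18/(5*(x + 9)) - 8/(5*(x + 4))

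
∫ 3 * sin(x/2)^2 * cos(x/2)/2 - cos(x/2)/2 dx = -sin(x/2)*cos(x/2)^2 + C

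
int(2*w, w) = w^2 + C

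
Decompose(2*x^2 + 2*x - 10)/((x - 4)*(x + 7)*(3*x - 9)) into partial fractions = 37/(165*(x + 7)) - 7/(15*(x - 3)) + 10/(11*(x - 4))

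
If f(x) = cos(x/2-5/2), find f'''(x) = sin((x - 5)/2)/8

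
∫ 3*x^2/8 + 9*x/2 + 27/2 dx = x^3/8 + 9*x^2/4 + 27*x/2 + C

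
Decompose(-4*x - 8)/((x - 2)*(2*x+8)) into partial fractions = -2/(3*(x + 4)) - 4/(3*(x - 2))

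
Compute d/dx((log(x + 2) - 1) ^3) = (3*log(x + 2)^2 - 6*log(x + 2) + 3)/(x + 2)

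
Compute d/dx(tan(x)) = cos(x)^(-2)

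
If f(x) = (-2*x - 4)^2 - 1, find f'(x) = 8*x + 16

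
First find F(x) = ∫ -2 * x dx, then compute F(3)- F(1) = -8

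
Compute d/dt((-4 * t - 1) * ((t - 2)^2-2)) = -12*t^2 + 30*t - 4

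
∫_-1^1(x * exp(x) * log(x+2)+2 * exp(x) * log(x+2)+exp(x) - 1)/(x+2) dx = (-1 + E)*log(3)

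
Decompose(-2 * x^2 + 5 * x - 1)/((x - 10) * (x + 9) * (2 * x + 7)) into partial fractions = 172/(297*(2*x + 7)) - 208/(209*(x + 9)) - 151/(513*(x - 10))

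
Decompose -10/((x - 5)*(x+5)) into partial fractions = 1/(x + 5) - 1/(x - 5)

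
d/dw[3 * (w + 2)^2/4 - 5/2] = 3*w/2 + 3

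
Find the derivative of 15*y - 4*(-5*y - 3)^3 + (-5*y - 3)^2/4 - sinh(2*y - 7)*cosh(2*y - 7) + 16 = 1500*y^2 + 3625*y/2 - 2*sinh(2*y - 7)^2 - 2*cosh(2*y - 7)^2 + 1125/2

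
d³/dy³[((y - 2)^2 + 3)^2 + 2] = 24*y - 48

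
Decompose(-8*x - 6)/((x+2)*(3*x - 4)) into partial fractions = -5/(3*x - 4) - 1/(x + 2)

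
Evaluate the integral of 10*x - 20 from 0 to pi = -20 + 5*(-2 + pi)^2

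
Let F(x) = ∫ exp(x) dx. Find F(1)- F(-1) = E - exp(-1)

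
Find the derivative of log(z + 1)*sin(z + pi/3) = (z*log(z + 1)*cos(z + pi/3) + log(z + 1)*cos(z + pi/3) + sin(z + pi/3))/(z + 1)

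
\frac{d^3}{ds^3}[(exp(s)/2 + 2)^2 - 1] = 2*exp(2*s) + 2*exp(s)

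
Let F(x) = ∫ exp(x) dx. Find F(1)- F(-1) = E - exp(-1)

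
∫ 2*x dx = x^2 + C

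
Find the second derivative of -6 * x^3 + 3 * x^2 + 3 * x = 6 - 36*x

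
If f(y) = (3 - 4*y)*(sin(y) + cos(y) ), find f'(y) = 4*y*sin(y) - 4*y*cos(y) - 7*sin(y) - cos(y)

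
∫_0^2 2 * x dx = 4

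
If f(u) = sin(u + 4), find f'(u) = cos(u + 4)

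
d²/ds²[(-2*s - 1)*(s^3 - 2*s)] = -24*s^2 - 6*s + 8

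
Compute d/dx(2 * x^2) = 4*x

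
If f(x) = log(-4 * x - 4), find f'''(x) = 2/(x^3 + 3*x^2 + 3*x + 1)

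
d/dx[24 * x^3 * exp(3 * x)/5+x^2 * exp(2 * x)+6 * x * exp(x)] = 72*x^3*exp(3*x)/5 + 72*x^2*exp(3*x)/5 + 2*x^2*exp(2*x) + 2*x*exp(2*x) + 6*x*exp(x) + 6*exp(x)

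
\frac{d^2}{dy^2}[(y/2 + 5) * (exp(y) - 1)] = y*exp(y)/2 + 6*exp(y)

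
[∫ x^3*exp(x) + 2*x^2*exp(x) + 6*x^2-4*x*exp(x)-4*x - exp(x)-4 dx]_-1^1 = -4 - E - exp(-1)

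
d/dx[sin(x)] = cos(x)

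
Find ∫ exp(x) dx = exp(x) + C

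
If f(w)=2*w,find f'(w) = 2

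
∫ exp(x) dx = exp(x) + C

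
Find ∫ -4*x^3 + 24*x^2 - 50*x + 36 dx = -x^4 + 8*x^3 - 25*x^2 + 36*x + C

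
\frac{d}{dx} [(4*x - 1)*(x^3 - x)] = 16*x^3 - 3*x^2 - 8*x + 1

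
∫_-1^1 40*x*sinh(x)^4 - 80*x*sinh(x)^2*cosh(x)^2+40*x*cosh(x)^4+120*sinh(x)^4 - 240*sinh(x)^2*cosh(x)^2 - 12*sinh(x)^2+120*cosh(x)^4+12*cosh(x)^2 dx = 264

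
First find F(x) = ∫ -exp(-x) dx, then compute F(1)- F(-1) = -E + exp(-1)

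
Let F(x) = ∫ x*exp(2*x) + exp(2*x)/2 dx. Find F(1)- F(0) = exp(2)/2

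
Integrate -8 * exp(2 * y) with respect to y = -4*exp(2*y) + C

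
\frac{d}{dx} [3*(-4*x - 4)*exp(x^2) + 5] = -24*x^2*exp(x^2) - 24*x*exp(x^2) - 12*exp(x^2)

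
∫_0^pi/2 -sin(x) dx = -1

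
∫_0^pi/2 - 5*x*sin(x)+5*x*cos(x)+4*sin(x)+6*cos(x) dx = 5*pi/2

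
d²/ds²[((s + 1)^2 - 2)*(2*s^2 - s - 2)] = 24*s^2 + 18*s - 12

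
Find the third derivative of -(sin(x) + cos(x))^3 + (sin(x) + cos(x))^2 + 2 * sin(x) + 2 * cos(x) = 27*sqrt(2)*sin(3*x + pi/4)/2 - 8*cos(2*x) - sqrt(2)*cos(x + pi/4)/2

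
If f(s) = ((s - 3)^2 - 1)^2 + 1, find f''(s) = 12*s^2 - 72*s + 104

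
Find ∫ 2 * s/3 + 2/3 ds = s^2/3 + 2*s/3 + C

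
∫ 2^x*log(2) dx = 2^x + C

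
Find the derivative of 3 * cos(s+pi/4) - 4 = -3*sin(s + pi/4)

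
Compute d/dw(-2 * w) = -2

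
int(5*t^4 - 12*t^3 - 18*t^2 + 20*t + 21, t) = t^5 - 3*t^4 - 6*t^3 + 10*t^2 + 21*t + C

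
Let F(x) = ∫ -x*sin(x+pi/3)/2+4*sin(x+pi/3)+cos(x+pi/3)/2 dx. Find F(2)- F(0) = 2 - 3*cos(pi/3 + 2)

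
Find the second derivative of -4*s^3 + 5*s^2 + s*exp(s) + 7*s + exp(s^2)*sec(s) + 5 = 4*s^2*exp(s^2)*sec(s) + s*exp(s) + 4*s*exp(s^2)*tan(s)*sec(s) - 24*s + 2*exp(s) + 2*exp(s^2)*tan(s)^2*sec(s) + 3*exp(s^2)*sec(s) + 10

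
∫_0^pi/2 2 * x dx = pi^2/4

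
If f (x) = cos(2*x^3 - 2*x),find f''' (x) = 216*x^6*sin(2*x^3 - 2*x) - 216*x^4*sin(2*x^3 - 2*x) - 216*x^3*cos(2*x^3 - 2*x) + 72*x^2*sin(2*x^3 - 2*x) + 72*x*cos(2*x^3 - 2*x) - 20*sin(2*x^3 - 2*x)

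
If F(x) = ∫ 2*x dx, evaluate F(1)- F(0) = 1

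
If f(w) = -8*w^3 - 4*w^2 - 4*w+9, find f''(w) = -48*w - 8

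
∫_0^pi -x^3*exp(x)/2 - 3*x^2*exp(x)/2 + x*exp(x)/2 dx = (-pi^3 - 1 + pi)*exp(pi)/2 + 1/2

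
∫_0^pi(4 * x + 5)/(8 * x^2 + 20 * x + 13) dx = -log(26)/4 + log(1 + (-4*pi - 5)^2)/4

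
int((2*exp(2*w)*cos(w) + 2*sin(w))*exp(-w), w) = 2*sqrt(2)*sin(w + pi/4)*sinh(w) + C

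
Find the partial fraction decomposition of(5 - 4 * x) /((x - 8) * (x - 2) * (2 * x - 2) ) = 1/(14*(x - 1)) + 1/(4*(x - 2)) - 9/(28*(x - 8))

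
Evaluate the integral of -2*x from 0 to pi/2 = -pi^2/4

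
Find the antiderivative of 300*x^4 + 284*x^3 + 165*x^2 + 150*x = 60*x^5 + 71*x^4 + 55*x^3 + 75*x^2 + C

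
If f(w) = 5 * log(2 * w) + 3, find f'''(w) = 10/w^3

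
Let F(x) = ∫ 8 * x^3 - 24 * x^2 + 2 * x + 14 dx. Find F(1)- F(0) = 9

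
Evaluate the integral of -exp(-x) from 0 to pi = -1 + exp(-pi)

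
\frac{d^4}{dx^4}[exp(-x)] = exp(-x)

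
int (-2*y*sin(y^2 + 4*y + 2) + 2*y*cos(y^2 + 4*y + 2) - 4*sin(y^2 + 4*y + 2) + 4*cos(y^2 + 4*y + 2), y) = sin((y + 2)^2 - 2) + cos((y + 2)^2 - 2) + C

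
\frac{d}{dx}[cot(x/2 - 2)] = -1/(2*sin(x/2 - 2)^2)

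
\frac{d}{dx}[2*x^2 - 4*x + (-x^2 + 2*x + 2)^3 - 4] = -6*x^5 + 30*x^4 - 24*x^3 - 48*x^2 + 28*x + 20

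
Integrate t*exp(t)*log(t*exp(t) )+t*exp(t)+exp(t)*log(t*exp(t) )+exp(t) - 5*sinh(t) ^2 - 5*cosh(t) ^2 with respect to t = t*(t + log(t))*exp(t) - 5*sinh(2*t)/2 + C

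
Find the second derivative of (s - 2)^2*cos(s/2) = -s^2*cos(s/2)/4 - 2*s*sin(s/2) + s*cos(s/2) + 4*sin(s/2) + cos(s/2)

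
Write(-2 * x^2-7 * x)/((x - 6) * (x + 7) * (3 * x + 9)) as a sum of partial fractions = -49/(156*(x + 7)) - 1/(36*(x + 3)) - 38/(117*(x - 6))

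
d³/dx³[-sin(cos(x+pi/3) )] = -sin(x + pi/3)^3*cos(cos(x + pi/3)) + 3*sin(x + pi/3)*sin(cos(x + pi/3))*cos(x + pi/3) - sin(x + pi/3)*cos(cos(x + pi/3))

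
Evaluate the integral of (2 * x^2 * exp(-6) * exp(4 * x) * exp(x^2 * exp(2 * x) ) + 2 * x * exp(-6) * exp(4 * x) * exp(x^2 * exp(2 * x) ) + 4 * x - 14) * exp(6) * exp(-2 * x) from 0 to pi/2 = -6*exp(6) - 1 + (6 - pi)*exp(6 - pi) + exp(pi^2*exp(pi)/4)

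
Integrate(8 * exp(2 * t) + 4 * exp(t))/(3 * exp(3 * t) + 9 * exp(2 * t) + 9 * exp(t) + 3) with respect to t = (exp(t) + 2/3)/(cosh(t) + 1) + C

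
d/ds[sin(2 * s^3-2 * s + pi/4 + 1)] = 6*s^2*cos(2*s^3 - 2*s + pi/4 + 1) - 2*cos(2*s^3 - 2*s + pi/4 + 1)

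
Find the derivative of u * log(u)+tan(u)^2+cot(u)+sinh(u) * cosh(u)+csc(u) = log(u) + 2*tan(u)^3 + 2*tan(u) - cot(u)^2 - cot(u)*csc(u) + cosh(2*u)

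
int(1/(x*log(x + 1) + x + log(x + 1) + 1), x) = log(log(x + 1) + 1) + C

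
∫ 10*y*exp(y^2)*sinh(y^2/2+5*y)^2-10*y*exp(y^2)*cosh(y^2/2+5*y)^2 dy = -5*exp(y^2) + C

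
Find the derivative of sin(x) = cos(x)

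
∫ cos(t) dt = sin(t) + C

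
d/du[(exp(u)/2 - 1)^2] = exp(2*u)/2 - exp(u)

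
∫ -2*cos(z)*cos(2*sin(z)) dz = -sin(2*sin(z)) + C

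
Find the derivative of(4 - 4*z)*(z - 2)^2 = -12*z^2 + 40*z - 32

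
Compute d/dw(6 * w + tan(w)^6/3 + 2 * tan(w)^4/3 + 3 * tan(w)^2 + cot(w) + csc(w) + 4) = 2*tan(w)^7 + 14*tan(w)^5/3 + 26*tan(w)^3/3 + 6*tan(w) - cot(w)^2 - cot(w)*csc(w) + 5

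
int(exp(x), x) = exp(x) + C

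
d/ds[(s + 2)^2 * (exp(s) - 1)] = s^2*exp(s) + 6*s*exp(s) - 2*s + 8*exp(s) - 4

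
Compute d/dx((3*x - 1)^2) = 18*x - 6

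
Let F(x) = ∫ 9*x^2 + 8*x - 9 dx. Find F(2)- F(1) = 24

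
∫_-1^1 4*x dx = 0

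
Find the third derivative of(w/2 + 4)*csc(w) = (w*cos(w)/(2*sin(w)) - 3*w*cos(w)/sin(w)^3 - 3/2 + 4*cos(w)/sin(w) + 3/sin(w)^2 - 24*cos(w)/sin(w)^3)/sin(w)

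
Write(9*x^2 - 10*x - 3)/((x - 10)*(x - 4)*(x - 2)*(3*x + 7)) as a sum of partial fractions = -144/(703*(3*x + 7)) + 1/(16*(x - 2)) - 101/(228*(x - 4)) + 797/(1776*(x - 10))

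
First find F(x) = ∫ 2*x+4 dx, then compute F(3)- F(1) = 16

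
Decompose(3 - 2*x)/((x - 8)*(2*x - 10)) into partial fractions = 7/(6*(x - 5)) - 13/(6*(x - 8))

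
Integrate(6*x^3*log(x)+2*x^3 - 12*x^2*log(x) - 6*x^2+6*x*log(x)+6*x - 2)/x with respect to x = 2*(x - 1)^3*log(x) + C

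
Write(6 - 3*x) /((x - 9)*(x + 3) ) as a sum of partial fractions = -5/(4*(x + 3)) - 7/(4*(x - 9))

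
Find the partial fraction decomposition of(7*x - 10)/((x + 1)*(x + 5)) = 45/(4*(x + 5)) - 17/(4*(x + 1))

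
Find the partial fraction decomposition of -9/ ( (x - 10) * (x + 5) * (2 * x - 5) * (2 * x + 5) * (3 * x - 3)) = 12/(4375*(2*x + 5)) + 4/(1125*(2*x - 5)) - 1/(2250*(x + 5)) - 1/(378*(x - 1)) - 1/(16875*(x - 10))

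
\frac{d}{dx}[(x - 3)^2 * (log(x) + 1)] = (2*x^2*log(x) + 3*x^2 - 6*x*log(x) - 12*x + 9)/x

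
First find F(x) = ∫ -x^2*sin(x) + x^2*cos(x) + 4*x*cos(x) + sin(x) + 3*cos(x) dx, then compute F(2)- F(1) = 9*cos(2) - 4*sin(1) - 4*cos(1) + 9*sin(2)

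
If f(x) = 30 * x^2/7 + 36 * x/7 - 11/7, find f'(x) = 60*x/7 + 36/7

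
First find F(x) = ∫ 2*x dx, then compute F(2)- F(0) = 4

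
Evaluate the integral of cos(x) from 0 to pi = 0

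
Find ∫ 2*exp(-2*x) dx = -exp(-2*x) + C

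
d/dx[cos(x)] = -sin(x)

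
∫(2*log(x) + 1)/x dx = (log(x) - 1)*(log(x) + 2) + C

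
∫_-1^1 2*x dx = 0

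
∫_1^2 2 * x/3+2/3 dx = 5/3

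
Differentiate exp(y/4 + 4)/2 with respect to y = exp(y/4 + 4)/8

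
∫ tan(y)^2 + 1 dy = tan(y) + C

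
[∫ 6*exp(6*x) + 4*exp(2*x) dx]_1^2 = -exp(6) - 2*exp(2) + 2*exp(4) + exp(12)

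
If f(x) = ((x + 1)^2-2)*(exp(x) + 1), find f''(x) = x^2*exp(x) + 6*x*exp(x) + 5*exp(x) + 2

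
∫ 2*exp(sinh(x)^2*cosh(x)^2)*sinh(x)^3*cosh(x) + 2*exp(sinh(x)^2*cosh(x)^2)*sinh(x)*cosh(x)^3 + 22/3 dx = 22*x/3 + exp(cosh(4*x)/8 - 1/8) + C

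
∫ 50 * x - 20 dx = 25*x^2 - 20*x + C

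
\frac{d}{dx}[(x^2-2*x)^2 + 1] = 4*x^3 - 12*x^2 + 8*x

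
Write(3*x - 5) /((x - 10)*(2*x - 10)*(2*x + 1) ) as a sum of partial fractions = -13/(231*(2*x + 1)) - 1/(11*(x - 5)) + 5/(42*(x - 10))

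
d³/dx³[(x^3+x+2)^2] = 120*x^3 + 48*x + 24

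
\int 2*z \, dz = z^2 + C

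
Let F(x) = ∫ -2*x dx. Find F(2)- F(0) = -4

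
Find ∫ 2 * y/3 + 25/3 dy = y^2/3 + 25*y/3 + C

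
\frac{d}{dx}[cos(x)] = -sin(x)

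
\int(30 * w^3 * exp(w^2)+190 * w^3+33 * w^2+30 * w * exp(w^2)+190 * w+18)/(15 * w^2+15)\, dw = 19*w^2/3 + 11*w/5 + exp(w^2) + acot(w) + C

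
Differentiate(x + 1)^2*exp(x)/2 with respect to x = x^2*exp(x)/2 + 2*x*exp(x) + 3*exp(x)/2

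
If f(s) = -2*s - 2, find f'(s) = -2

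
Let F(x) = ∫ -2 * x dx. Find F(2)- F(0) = -4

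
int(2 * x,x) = x^2 + C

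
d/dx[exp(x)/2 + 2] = exp(x)/2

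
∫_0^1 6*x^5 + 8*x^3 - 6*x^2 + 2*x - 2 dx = 0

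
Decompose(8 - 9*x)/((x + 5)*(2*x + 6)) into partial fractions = -53/(4*(x + 5)) + 35/(4*(x + 3))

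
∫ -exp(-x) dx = exp(-x) + C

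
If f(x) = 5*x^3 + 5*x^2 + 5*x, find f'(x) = 15*x^2 + 10*x + 5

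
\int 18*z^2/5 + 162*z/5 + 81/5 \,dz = 6*z^3/5 + 81*z^2/5 + 81*z/5 + C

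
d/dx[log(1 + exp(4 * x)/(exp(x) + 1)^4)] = 4*exp(4*x)/(2*exp(5*x) + 6*exp(4*x) + 10*exp(3*x) + 10*exp(2*x) + 5*exp(x) + 1)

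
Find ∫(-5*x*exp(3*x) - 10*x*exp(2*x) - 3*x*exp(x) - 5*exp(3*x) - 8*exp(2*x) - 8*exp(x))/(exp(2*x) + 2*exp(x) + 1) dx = ((2*x - 5)*exp(x) - (5*x*exp(x) - 3)*(exp(x) + 1))/(exp(x) + 1) + C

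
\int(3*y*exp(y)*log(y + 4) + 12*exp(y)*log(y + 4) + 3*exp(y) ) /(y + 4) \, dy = 3*exp(y)*log(y + 4) + C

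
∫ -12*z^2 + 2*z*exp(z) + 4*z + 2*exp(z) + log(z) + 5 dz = z*(-4*z^2 + 2*z + 2*exp(z) + log(z) + 4) + C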